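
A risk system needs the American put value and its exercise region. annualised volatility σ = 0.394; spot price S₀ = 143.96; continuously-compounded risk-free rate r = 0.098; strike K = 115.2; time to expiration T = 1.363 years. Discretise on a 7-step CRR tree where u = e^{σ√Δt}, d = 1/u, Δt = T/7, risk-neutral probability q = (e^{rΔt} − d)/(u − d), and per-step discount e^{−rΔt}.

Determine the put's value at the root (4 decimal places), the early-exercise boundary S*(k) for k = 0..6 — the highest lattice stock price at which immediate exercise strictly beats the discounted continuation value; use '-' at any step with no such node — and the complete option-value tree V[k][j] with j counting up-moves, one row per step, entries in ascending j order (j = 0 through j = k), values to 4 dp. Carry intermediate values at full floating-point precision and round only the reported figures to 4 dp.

Δt=0.19471, u=1.18989, d=0.84042, q=0.51177, disc=e^(-rΔt)=0.98110
k=7 terminal: V=max(K-S,0) → 72.5713 54.8450 29.7475 0.0000 0.0000 0.0000 0.0000 0.0000
k=6: j=0 S=50.7234 intr=64.4766 cont=62.2992 V=64.4766[EX]; j=1 S=71.8157 intr=43.3843 cont=41.2069 V=43.3843[EX]; j=2 S=101.6788 intr=13.5212 cont=14.2491 V=14.2491[hold]; j=3 S=143.9600 intr=0.0000 cont=0.0000 V=0.0000[hold]; j=4 S=203.8230 intr=0.0000 cont=0.0000 V=0.0000[hold]; j=5 S=288.5788 intr=0.0000 cont=0.0000 V=0.0000[hold]; j=6 S=408.5787 intr=0.0000 cont=0.0000 V=0.0000[hold]  S*(6)=71.8157
k=5: j=0 S=60.3550 intr=54.8450 cont=52.6675 V=54.8450[EX]; j=1 S=85.4525 intr=29.7475 cont=27.9355 V=29.7475[EX]; j=2 S=120.9863 intr=0.0000 cont=6.8253 V=6.8253[hold]; j=3 S=171.2961 intr=0.0000 cont=0.0000 V=0.0000[hold]; j=4 S=242.5263 intr=0.0000 cont=0.0000 V=0.0000[hold]; j=5 S=343.3761 intr=0.0000 cont=0.0000 V=0.0000[hold]  S*(5)=85.4525
k=4: j=0 S=71.8157 intr=43.3843 cont=41.2069 V=43.3843[EX]; j=1 S=101.6788 intr=13.5212 cont=17.6760 V=17.6760[hold]; j=2 S=143.9600 intr=0.0000 cont=3.2693 V=3.2693[hold]; j=3 S=203.8230 intr=0.0000 cont=0.0000 V=0.0000[hold]; j=4 S=288.5788 intr=0.0000 cont=0.0000 V=0.0000[hold]  S*(4)=71.8157
k=3: j=0 S=85.4525 intr=29.7475 cont=29.6562 V=29.7475[EX]; j=1 S=120.9863 intr=0.0000 cont=10.1083 V=10.1083[hold]; j=2 S=171.2961 intr=0.0000 cont=1.5660 V=1.5660[hold]; j=3 S=242.5263 intr=0.0000 cont=0.0000 V=0.0000[hold]  S*(3)=85.4525
k=2: j=0 S=101.6788 intr=13.5212 cont=19.3244 V=19.3244[hold]; j=1 S=143.9600 intr=0.0000 cont=5.6282 V=5.6282[hold]; j=2 S=203.8230 intr=0.0000 cont=0.7501 V=0.7501[hold]  S*(2)=-
k=1: j=0 S=120.9863 intr=0.0000 cont=12.0823 V=12.0823[hold]; j=1 S=171.2961 intr=0.0000 cont=3.0725 V=3.0725[hold]  S*(1)=-
k=0: j=0 S=143.9600 intr=0.0000 cont=7.3302 V=7.3302[hold]  S*(0)=-

price = 7.3302
boundary = - - - 85.4525 71.8157 85.4525 71.8157
tree:
7.3302
12.0823 3.0725
19.3244 5.6282 0.7501
29.7475 10.1083 1.5660 0.0000
43.3843 17.6760 3.2693 0.0000 0.0000
54.8450 29.7475 6.8253 0.0000 0.0000 0.0000
64.4766 43.3843 14.2491 0.0000 0.0000 0.0000 0.0000
72.5713 54.8450 29.7475 0.0000 0.0000 0.0000 0.0000 0.0000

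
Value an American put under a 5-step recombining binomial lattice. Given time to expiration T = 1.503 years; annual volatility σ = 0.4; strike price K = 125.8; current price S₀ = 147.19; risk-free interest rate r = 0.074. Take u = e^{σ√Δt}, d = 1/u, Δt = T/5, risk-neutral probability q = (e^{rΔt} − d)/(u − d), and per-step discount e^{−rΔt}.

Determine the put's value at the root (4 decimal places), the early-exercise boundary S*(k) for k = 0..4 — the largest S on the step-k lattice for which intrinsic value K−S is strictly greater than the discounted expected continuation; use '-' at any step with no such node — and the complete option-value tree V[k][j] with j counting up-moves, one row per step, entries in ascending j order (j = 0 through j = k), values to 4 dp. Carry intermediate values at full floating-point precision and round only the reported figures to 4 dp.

price = 12.5852
boundary = - - - 76.2334 94.9270
tree:
12.5852
20.6064 5.0138
32.6825 9.2825 0.9082
49.5666 17.0258 1.8435 0.0000
64.5789 30.8730 3.7419 0.0000 0.0000
76.6349 49.5666 7.5955 0.0000 0.0000 0.0000

Δt=0.30060, u=1.24521, d=0.80307, q=0.49627, disc=e^(-rΔt)=0.97800
k=5 terminal: V=max(K-S,0) → 76.6349 49.5666 7.5955 0.0000 0.0000 0.0000
k=4: j=0 S=61.2211 intr=64.5789 cont=61.8114 V=64.5789[EX]; j=1 S=94.9270 intr=30.8730 cont=28.1055 V=30.8730[EX]; j=2 S=147.1900 intr=0.0000 cont=3.7419 V=3.7419[hold]; j=3 S=228.2269 intr=0.0000 cont=0.0000 V=0.0000[hold]; j=4 S=353.8794 intr=0.0000 cont=0.0000 V=0.0000[hold]  S*(4)=94.9270
k=3: j=0 S=76.2334 intr=49.5666 cont=46.7991 V=49.5666[EX]; j=1 S=118.2045 intr=7.5955 cont=17.0258 V=17.0258[hold]; j=2 S=183.2832 intr=0.0000 cont=1.8435 V=1.8435[hold]; j=3 S=284.1915 intr=0.0000 cont=0.0000 V=0.0000[hold]  S*(3)=76.2334
k=2: j=0 S=94.9270 intr=30.8730 cont=32.6825 V=32.6825[hold]; j=1 S=147.1900 intr=0.0000 cont=9.2825 V=9.2825[hold]; j=2 S=228.2269 intr=0.0000 cont=0.9082 V=0.9082[hold]  S*(2)=-
k=1: j=0 S=118.2045 intr=7.5955 cont=20.6064 V=20.6064[hold]; j=1 S=183.2832 intr=0.0000 cont=5.0138 V=5.0138[hold]  S*(1)=-
k=0: j=0 S=147.1900 intr=0.0000 cont=12.5852 V=12.5852[hold]  S*(0)=-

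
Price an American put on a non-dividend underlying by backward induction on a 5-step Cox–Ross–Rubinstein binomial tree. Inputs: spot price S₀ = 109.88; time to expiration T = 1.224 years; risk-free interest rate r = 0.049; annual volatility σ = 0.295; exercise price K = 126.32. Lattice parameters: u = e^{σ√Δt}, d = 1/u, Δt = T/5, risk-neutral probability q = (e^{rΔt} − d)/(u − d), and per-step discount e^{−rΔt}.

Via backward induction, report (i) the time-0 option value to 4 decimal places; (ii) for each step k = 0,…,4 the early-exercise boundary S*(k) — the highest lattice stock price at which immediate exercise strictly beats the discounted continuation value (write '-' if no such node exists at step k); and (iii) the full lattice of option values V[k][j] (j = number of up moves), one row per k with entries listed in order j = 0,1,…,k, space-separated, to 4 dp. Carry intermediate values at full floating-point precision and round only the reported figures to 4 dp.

Δt=0.24480  u=1.15715  d=0.86419  q=0.50477  discount=0.98808
step 5 (expiry): payoffs max(K−S,0) = 73.3567 55.4027 31.3624 0.0000 0.0000 0.0000
step 4: (k=4,j=0): S=61.2863, (K−S)⁺=65.0337, hold=63.5275 ⇒ V=65.0337 exercise | (k=4,j=1): S=82.0618, (K−S)⁺=44.2582, hold=42.7520 ⇒ V=44.2582 exercise | (k=4,j=2): S=109.8800, (K−S)⁺=16.4400, hold=15.3465 ⇒ V=16.4400 exercise | (k=4,j=3): S=147.1283, (K−S)⁺=0.0000, hold=0.0000 ⇒ V=0.0000 continue | (k=4,j=4): S=197.0033, (K−S)⁺=0.0000, hold=0.0000 ⇒ V=0.0000 continue  boundary S*=109.8800
step 3: (k=3,j=0): S=70.9173, (K−S)⁺=55.4027, hold=53.8965 ⇒ V=55.4027 exercise | (k=3,j=1): S=94.9576, (K−S)⁺=31.3624, hold=29.8562 ⇒ V=31.3624 exercise | (k=3,j=2): S=127.1474, (K−S)⁺=0.0000, hold=8.0445 ⇒ V=8.0445 continue | (k=3,j=3): S=170.2491, (K−S)⁺=0.0000, hold=0.0000 ⇒ V=0.0000 continue  boundary S*=94.9576
step 2: (k=2,j=0): S=82.0618, (K−S)⁺=44.2582, hold=42.7520 ⇒ V=44.2582 exercise | (k=2,j=1): S=109.8800, (K−S)⁺=16.4400, hold=19.3587 ⇒ V=19.3587 continue | (k=2,j=2): S=147.1283, (K−S)⁺=0.0000, hold=3.9364 ⇒ V=3.9364 continue  boundary S*=82.0618
step 1: (k=1,j=0): S=94.9576, (K−S)⁺=31.3624, hold=31.3119 ⇒ V=31.3624 exercise | (k=1,j=1): S=127.1474, (K−S)⁺=0.0000, hold=11.4360 ⇒ V=11.4360 continue  boundary S*=94.9576
step 0: (k=0,j=0): S=109.8800, (K−S)⁺=16.4400, hold=21.0502 ⇒ V=21.0502 continue  boundary S*=-

price = 21.0502
boundary = - 94.9576 82.0618 94.9576 109.8800
tree:
21.0502
31.3624 11.4360
44.2582 19.3587 3.9364
55.4027 31.3624 8.0445 0.0000
65.0337 44.2582 16.4400 0.0000 0.0000
73.3567 55.4027 31.3624 0.0000 0.0000 0.0000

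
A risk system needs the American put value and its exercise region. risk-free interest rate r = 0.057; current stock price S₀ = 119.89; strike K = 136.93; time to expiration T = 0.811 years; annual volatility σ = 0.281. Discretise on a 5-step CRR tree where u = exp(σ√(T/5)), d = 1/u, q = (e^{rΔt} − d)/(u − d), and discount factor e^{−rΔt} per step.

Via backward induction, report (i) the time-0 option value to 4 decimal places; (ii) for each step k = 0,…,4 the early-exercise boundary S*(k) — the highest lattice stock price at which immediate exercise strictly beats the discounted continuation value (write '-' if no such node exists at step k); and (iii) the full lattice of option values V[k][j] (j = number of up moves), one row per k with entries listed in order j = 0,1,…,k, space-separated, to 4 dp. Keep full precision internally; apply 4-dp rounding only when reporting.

Δt=0.16220, u=1.11982, d=0.89300, q=0.51269, disc=e^(-rΔt)=0.99080
k=5 terminal: V=max(K-S,0) → 68.8472 51.5541 29.8684 2.6745 0.0000 0.0000
k=4: j=0 S=76.2406 intr=60.6894 cont=59.4293 V=60.6894[EX]; j=1 S=95.6059 intr=41.3241 cont=40.0640 V=41.3241[EX]; j=2 S=119.8900 intr=17.0400 cont=15.7799 V=17.0400[EX]; j=3 S=150.3423 intr=0.0000 cont=1.2913 V=1.2913[hold]; j=4 S=188.5296 intr=0.0000 cont=0.0000 V=0.0000[hold]  S*(4)=119.8900
k=3: j=0 S=85.3759 intr=51.5541 cont=50.2939 V=51.5541[EX]; j=1 S=107.0616 intr=29.8684 cont=28.6082 V=29.8684[EX]; j=2 S=134.2555 intr=2.6745 cont=8.8833 V=8.8833[hold]; j=3 S=168.3567 intr=0.0000 cont=0.6235 V=0.6235[hold]  S*(3)=107.0616
k=2: j=0 S=95.6059 intr=41.3241 cont=40.0640 V=41.3241[EX]; j=1 S=119.8900 intr=17.0400 cont=18.9338 V=18.9338[hold]; j=2 S=150.3423 intr=0.0000 cont=4.6058 V=4.6058[hold]  S*(2)=95.6059
k=1: j=0 S=107.0616 intr=29.8684 cont=29.5702 V=29.8684[EX]; j=1 S=134.2555 intr=2.6745 cont=11.4814 V=11.4814[hold]  S*(1)=107.0616
k=0: j=0 S=119.8900 intr=17.0400 cont=20.2535 V=20.2535[hold]  S*(0)=-

price = 20.2535
boundary = - 107.0616 95.6059 107.0616 119.8900
tree:
20.2535
29.8684 11.4814
41.3241 18.9338 4.6058
51.5541 29.8684 8.8833 0.6235
60.6894 41.3241 17.0400 1.2913 0.0000
68.8472 51.5541 29.8684 2.6745 0.0000 0.0000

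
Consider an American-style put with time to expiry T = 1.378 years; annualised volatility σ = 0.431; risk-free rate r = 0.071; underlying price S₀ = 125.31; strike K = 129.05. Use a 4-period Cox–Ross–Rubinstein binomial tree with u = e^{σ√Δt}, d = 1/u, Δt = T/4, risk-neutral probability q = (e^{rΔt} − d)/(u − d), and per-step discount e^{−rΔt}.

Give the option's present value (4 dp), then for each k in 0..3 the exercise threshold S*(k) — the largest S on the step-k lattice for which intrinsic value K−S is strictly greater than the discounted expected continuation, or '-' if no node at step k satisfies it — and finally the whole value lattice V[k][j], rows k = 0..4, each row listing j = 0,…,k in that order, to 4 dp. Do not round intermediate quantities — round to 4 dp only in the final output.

price = 21.7017
boundary = - - 75.5540 97.3019
tree:
21.7017
34.8311 8.8956
53.4960 16.8289 0.9427
70.3831 31.7481 1.8777 0.0000
83.4957 53.4960 3.7400 0.0000 0.0000

Δt=0.34450, u=1.28785, d=0.77649, q=0.48551, disc=e^(-rΔt)=0.97584
k=4 terminal: V=max(K-S,0) → 83.4957 53.4960 3.7400 0.0000 0.0000
k=3: j=0 S=58.6669 intr=70.3831 cont=67.2649 V=70.3831[EX]; j=1 S=97.3019 intr=31.7481 cont=28.6298 V=31.7481[EX]; j=2 S=161.3801 intr=0.0000 cont=1.8777 V=1.8777[hold]; j=3 S=267.6568 intr=0.0000 cont=0.0000 V=0.0000[hold]  S*(3)=97.3019
k=2: j=0 S=75.5540 intr=53.4960 cont=50.3778 V=53.4960[EX]; j=1 S=125.3100 intr=3.7400 cont=16.8289 V=16.8289[hold]; j=2 S=207.8328 intr=0.0000 cont=0.9427 V=0.9427[hold]  S*(2)=75.5540
k=1: j=0 S=97.3019 intr=31.7481 cont=34.8311 V=34.8311[hold]; j=1 S=161.3801 intr=0.0000 cont=8.8956 V=8.8956[hold]  S*(1)=-
k=0: j=0 S=125.3100 intr=3.7400 cont=21.7017 V=21.7017[hold]  S*(0)=-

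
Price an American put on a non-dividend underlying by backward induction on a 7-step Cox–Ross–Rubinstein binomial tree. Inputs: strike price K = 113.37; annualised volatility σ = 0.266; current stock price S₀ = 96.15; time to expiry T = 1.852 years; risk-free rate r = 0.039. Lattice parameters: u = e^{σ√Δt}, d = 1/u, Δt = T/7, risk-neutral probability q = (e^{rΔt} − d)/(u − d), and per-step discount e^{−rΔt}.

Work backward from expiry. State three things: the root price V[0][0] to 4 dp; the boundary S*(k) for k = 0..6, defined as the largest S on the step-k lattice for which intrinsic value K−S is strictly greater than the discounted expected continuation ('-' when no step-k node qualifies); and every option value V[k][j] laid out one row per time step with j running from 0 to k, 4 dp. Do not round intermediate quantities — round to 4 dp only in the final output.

Δt=0.26457  u=1.14662  d=0.87213  q=0.50363  discount=0.98973
step 7 (expiry): payoffs max(K−S,0) = 76.4718 64.8584 49.5896 29.5151 3.1222 0.0000 0.0000 0.0000
step 6: (k=6,j=0): S=42.3083, (K−S)⁺=71.0617, hold=69.8980 ⇒ V=71.0617 exercise | (k=6,j=1): S=55.6246, (K−S)⁺=57.7454, hold=56.5817 ⇒ V=57.7454 exercise | (k=6,j=2): S=73.1321, (K−S)⁺=40.2379, hold=39.0741 ⇒ V=40.2379 exercise | (k=6,j=3): S=96.1500, (K−S)⁺=17.2200, hold=16.0562 ⇒ V=17.2200 exercise | (k=6,j=4): S=126.4127, (K−S)⁺=0.0000, hold=1.5338 ⇒ V=1.5338 continue | (k=6,j=5): S=166.2003, (K−S)⁺=0.0000, hold=0.0000 ⇒ V=0.0000 continue | (k=6,j=6): S=218.5110, (K−S)⁺=0.0000, hold=0.0000 ⇒ V=0.0000 continue  boundary S*=96.1500
step 5: (k=5,j=0): S=48.5116, (K−S)⁺=64.8584, hold=63.6946 ⇒ V=64.8584 exercise | (k=5,j=1): S=63.7804, (K−S)⁺=49.5896, hold=48.4258 ⇒ V=49.5896 exercise | (k=5,j=2): S=83.8549, (K−S)⁺=29.5151, hold=28.3513 ⇒ V=29.5151 exercise | (k=5,j=3): S=110.2478, (K−S)⁺=3.1222, hold=9.2243 ⇒ V=9.2243 continue | (k=5,j=4): S=144.9477, (K−S)⁺=0.0000, hold=0.7535 ⇒ V=0.7535 continue | (k=5,j=5): S=190.5691, (K−S)⁺=0.0000, hold=0.0000 ⇒ V=0.0000 continue  boundary S*=83.8549
step 4: (k=4,j=0): S=55.6246, (K−S)⁺=57.7454, hold=56.5817 ⇒ V=57.7454 exercise | (k=4,j=1): S=73.1321, (K−S)⁺=40.2379, hold=39.0741 ⇒ V=40.2379 exercise | (k=4,j=2): S=96.1500, (K−S)⁺=17.2200, hold=19.0979 ⇒ V=19.0979 continue | (k=4,j=3): S=126.4127, (K−S)⁺=0.0000, hold=4.9072 ⇒ V=4.9072 continue | (k=4,j=4): S=166.2003, (K−S)⁺=0.0000, hold=0.3702 ⇒ V=0.3702 continue  boundary S*=73.1321
step 3: (k=3,j=0): S=63.7804, (K−S)⁺=49.5896, hold=48.4258 ⇒ V=49.5896 exercise | (k=3,j=1): S=83.8549, (K−S)⁺=29.5151, hold=29.2873 ⇒ V=29.5151 exercise | (k=3,j=2): S=110.2478, (K−S)⁺=3.1222, hold=11.8283 ⇒ V=11.8283 continue | (k=3,j=3): S=144.9477, (K−S)⁺=0.0000, hold=2.5953 ⇒ V=2.5953 continue  boundary S*=83.8549
step 2: (k=2,j=0): S=73.1321, (K−S)⁺=40.2379, hold=39.0741 ⇒ V=40.2379 exercise | (k=2,j=1): S=96.1500, (K−S)⁺=17.2200, hold=20.3959 ⇒ V=20.3959 continue | (k=2,j=2): S=126.4127, (K−S)⁺=0.0000, hold=7.1046 ⇒ V=7.1046 continue  boundary S*=73.1321
step 1: (k=1,j=0): S=83.8549, (K−S)⁺=29.5151, hold=29.9344 ⇒ V=29.9344 continue | (k=1,j=1): S=110.2478, (K−S)⁺=3.1222, hold=13.5613 ⇒ V=13.5613 continue  boundary S*=-
step 0: (k=0,j=0): S=96.1500, (K−S)⁺=17.2200, hold=21.4657 ⇒ V=21.4657 continue  boundary S*=-

price = 21.4657
boundary = - - 73.1321 83.8549 73.1321 83.8549 96.1500
tree:
21.4657
29.9344 13.5613
40.2379 20.3959 7.1046
49.5896 29.5151 11.8283 2.5953
57.7454 40.2379 19.0979 4.9072 0.3702
64.8584 49.5896 29.5151 9.2243 0.7535 0.0000
71.0617 57.7454 40.2379 17.2200 1.5338 0.0000 0.0000
76.4718 64.8584 49.5896 29.5151 3.1222 0.0000 0.0000 0.0000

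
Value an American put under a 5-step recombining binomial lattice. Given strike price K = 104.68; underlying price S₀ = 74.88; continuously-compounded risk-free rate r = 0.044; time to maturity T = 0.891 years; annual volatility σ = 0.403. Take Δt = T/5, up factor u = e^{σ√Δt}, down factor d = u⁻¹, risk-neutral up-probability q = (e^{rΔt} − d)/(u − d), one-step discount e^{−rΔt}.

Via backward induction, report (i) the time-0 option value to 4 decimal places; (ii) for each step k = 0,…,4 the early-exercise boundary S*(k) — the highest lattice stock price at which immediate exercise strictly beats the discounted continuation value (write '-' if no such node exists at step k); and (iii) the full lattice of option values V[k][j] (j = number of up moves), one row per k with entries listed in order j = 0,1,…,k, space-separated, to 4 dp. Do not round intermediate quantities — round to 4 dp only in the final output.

price = 31.6254
boundary = - 63.1660 53.2844 63.1660 74.8800
tree:
31.6254
41.5140 21.4562
51.3956 30.5819 11.9450
59.7313 41.5140 19.2680 4.2264
66.7629 51.3956 29.8000 8.2010 0.0000
72.6946 59.7313 41.5140 15.9136 0.0000 0.0000

Δt=0.17820, u=1.18545, d=0.84356, q=0.48060, disc=e^(-rΔt)=0.99219
k=5 terminal: V=max(K-S,0) → 72.6946 59.7313 41.5140 15.9136 0.0000 0.0000
k=4: j=0 S=37.9171 intr=66.7629 cont=65.9454 V=66.7629[EX]; j=1 S=53.2844 intr=51.3956 cont=50.5780 V=51.3956[EX]; j=2 S=74.8800 intr=29.8000 cont=28.9824 V=29.8000[EX]; j=3 S=105.2280 intr=0.0000 cont=8.2010 V=8.2010[hold]; j=4 S=147.8757 intr=0.0000 cont=0.0000 V=0.0000[hold]  S*(4)=74.8800
k=3: j=0 S=44.9487 intr=59.7313 cont=58.9137 V=59.7313[EX]; j=1 S=63.1660 intr=41.5140 cont=40.6965 V=41.5140[EX]; j=2 S=88.7664 intr=15.9136 cont=19.2680 V=19.2680[hold]; j=3 S=124.7424 intr=0.0000 cont=4.2264 V=4.2264[hold]  S*(3)=63.1660
k=2: j=0 S=53.2844 intr=51.3956 cont=50.5780 V=51.3956[EX]; j=1 S=74.8800 intr=29.8000 cont=30.5819 V=30.5819[hold]; j=2 S=105.2280 intr=0.0000 cont=11.9450 V=11.9450[hold]  S*(2)=53.2844
k=1: j=0 S=63.1660 intr=41.5140 cont=41.0693 V=41.5140[EX]; j=1 S=88.7664 intr=15.9136 cont=21.4562 V=21.4562[hold]  S*(1)=63.1660
k=0: j=0 S=74.8800 intr=29.8000 cont=31.6254 V=31.6254[hold]  S*(0)=-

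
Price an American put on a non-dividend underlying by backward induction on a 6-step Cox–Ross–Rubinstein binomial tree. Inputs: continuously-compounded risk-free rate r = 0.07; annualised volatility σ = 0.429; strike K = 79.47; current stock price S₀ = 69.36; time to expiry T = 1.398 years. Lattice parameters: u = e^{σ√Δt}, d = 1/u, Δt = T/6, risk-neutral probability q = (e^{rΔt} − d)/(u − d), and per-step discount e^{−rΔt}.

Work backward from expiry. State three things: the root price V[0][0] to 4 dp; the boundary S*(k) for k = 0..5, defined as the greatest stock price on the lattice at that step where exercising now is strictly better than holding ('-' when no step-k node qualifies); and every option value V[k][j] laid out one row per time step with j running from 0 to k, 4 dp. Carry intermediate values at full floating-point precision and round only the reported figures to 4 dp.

params: Δt=0.23300 u=1.23008 d=0.81296 q=0.48784 e^(-rΔt)=0.98382
t_6 payoffs: 59.4479 49.1746 33.6302 10.1100 0.0000 0.0000 0.0000
t_5: node(5,0) S=24.6288 payoff=54.8412 vs cont=53.5555 → 54.8412 [stop]  node(5,1) S=37.2657 payoff=42.2043 vs cont=40.9186 → 42.2043 [stop]  node(5,2) S=56.3866 payoff=23.0834 vs cont=21.7977 → 23.0834 [stop]  node(5,3) S=85.3183 payoff=0.0000 vs cont=5.0942 → 5.0942 [wait]  node(5,4) S=129.0947 payoff=0.0000 vs cont=0.0000 → 0.0000 [wait]  node(5,5) S=195.3325 payoff=0.0000 vs cont=0.0000 → 0.0000 [wait]  ⇒ S*(5)=56.3866
t_4: node(4,0) S=30.2954 payoff=49.1746 vs cont=47.8890 → 49.1746 [stop]  node(4,1) S=45.8398 payoff=33.6302 vs cont=32.3445 → 33.6302 [stop]  node(4,2) S=69.3600 payoff=10.1100 vs cont=14.0761 → 14.0761 [wait]  node(4,3) S=104.9483 payoff=0.0000 vs cont=2.5669 → 2.5669 [wait]  node(4,4) S=158.7967 payoff=0.0000 vs cont=0.0000 → 0.0000 [wait]  ⇒ S*(4)=45.8398
t_3: node(3,0) S=37.2657 payoff=42.2043 vs cont=40.9186 → 42.2043 [stop]  node(3,1) S=56.3866 payoff=23.0834 vs cont=23.7013 → 23.7013 [wait]  node(3,2) S=85.3183 payoff=0.0000 vs cont=8.3246 → 8.3246 [wait]  node(3,3) S=129.0947 payoff=0.0000 vs cont=1.2934 → 1.2934 [wait]  ⇒ S*(3)=37.2657
t_2: node(2,0) S=45.8398 payoff=33.6302 vs cont=32.6411 → 33.6302 [stop]  node(2,1) S=69.3600 payoff=10.1100 vs cont=15.9379 → 15.9379 [wait]  node(2,2) S=104.9483 payoff=0.0000 vs cont=4.8153 → 4.8153 [wait]  ⇒ S*(2)=45.8398
t_1: node(1,0) S=56.3866 payoff=23.0834 vs cont=24.5948 → 24.5948 [wait]  node(1,1) S=85.3183 payoff=0.0000 vs cont=10.3419 → 10.3419 [wait]  ⇒ S*(1)=-
t_0: node(0,0) S=69.3600 payoff=10.1100 vs cont=17.3563 → 17.3563 [wait]  ⇒ S*(0)=-

price = 17.3563
boundary = - - 45.8398 37.2657 45.8398 56.3866
tree:
17.3563
24.5948 10.3419
33.6302 15.9379 4.8153
42.2043 23.7013 8.3246 1.2934
49.1746 33.6302 14.0761 2.5669 0.0000
54.8412 42.2043 23.0834 5.0942 0.0000 0.0000
59.4479 49.1746 33.6302 10.1100 0.0000 0.0000 0.0000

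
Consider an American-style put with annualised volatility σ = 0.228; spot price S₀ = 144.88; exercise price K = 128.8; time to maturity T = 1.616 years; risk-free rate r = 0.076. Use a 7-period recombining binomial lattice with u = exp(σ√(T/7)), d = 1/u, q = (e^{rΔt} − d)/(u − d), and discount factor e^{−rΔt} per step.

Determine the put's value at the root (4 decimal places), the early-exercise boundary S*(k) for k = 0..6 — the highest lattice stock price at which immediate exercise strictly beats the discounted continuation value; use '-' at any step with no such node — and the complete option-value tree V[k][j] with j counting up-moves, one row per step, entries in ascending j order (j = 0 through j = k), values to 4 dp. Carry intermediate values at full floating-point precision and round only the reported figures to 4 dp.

Δt=0.23086, u=1.11577, d=0.89624, q=0.55326, disc=e^(-rΔt)=0.98261
k=7 terminal: V=max(K-S,0) → 61.5063 45.0226 24.5012 0.0000 0.0000 0.0000 0.0000 0.0000
k=6: j=0 S=75.0845 intr=53.7155 cont=51.4754 V=53.7155[EX]; j=1 S=93.4767 intr=35.3233 cont=33.0832 V=35.3233[EX]; j=2 S=116.3740 intr=12.4260 cont=10.7552 V=12.4260[EX]; j=3 S=144.8800 intr=0.0000 cont=0.0000 V=0.0000[hold]; j=4 S=180.3687 intr=0.0000 cont=0.0000 V=0.0000[hold]; j=5 S=224.5503 intr=0.0000 cont=0.0000 V=0.0000[hold]; j=6 S=279.5544 intr=0.0000 cont=0.0000 V=0.0000[hold]  S*(6)=116.3740
k=5: j=0 S=83.7774 intr=45.0226 cont=42.7825 V=45.0226[EX]; j=1 S=104.2988 intr=24.5012 cont=22.2611 V=24.5012[EX]; j=2 S=129.8471 intr=0.0000 cont=5.4546 V=5.4546[hold]; j=3 S=161.6534 intr=0.0000 cont=0.0000 V=0.0000[hold]; j=4 S=201.2507 intr=0.0000 cont=0.0000 V=0.0000[hold]; j=5 S=250.5475 intr=0.0000 cont=0.0000 V=0.0000[hold]  S*(5)=104.2988
k=4: j=0 S=93.4767 intr=35.3233 cont=33.0832 V=35.3233[EX]; j=1 S=116.3740 intr=12.4260 cont=13.7205 V=13.7205[hold]; j=2 S=144.8800 intr=0.0000 cont=2.3944 V=2.3944[hold]; j=3 S=180.3687 intr=0.0000 cont=0.0000 V=0.0000[hold]; j=4 S=224.5503 intr=0.0000 cont=0.0000 V=0.0000[hold]  S*(4)=93.4767
k=3: j=0 S=104.2988 intr=24.5012 cont=22.9648 V=24.5012[EX]; j=1 S=129.8471 intr=0.0000 cont=7.3245 V=7.3245[hold]; j=2 S=161.6534 intr=0.0000 cont=1.0511 V=1.0511[hold]; j=3 S=201.2507 intr=0.0000 cont=0.0000 V=0.0000[hold]  S*(3)=104.2988
k=2: j=0 S=116.3740 intr=12.4260 cont=14.7371 V=14.7371[hold]; j=1 S=144.8800 intr=0.0000 cont=3.7866 V=3.7866[hold]; j=2 S=180.3687 intr=0.0000 cont=0.4614 V=0.4614[hold]  S*(2)=-
k=1: j=0 S=129.8471 intr=0.0000 cont=8.5276 V=8.5276[hold]; j=1 S=161.6534 intr=0.0000 cont=1.9130 V=1.9130[hold]  S*(1)=-
k=0: j=0 S=144.8800 intr=0.0000 cont=4.7833 V=4.7833[hold]  S*(0)=-

price = 4.7833
boundary = - - - 104.2988 93.4767 104.2988 116.3740
tree:
4.7833
8.5276 1.9130
14.7371 3.7866 0.4614
24.5012 7.3245 1.0511 0.0000
35.3233 13.7205 2.3944 0.0000 0.0000
45.0226 24.5012 5.4546 0.0000 0.0000 0.0000
53.7155 35.3233 12.4260 0.0000 0.0000 0.0000 0.0000
61.5063 45.0226 24.5012 0.0000 0.0000 0.0000 0.0000 0.0000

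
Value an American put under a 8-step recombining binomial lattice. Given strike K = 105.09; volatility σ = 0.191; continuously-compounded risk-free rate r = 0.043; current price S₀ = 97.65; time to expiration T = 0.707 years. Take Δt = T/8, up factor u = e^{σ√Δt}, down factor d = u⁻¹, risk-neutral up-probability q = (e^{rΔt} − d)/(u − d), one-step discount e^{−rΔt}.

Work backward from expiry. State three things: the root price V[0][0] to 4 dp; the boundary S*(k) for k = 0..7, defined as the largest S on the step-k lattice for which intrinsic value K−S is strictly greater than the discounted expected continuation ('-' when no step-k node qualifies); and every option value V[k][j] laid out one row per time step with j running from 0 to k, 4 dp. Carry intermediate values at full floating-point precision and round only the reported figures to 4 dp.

params: Δt=0.08837 u=1.05842 d=0.94480 q=0.51932 e^(-rΔt)=0.99621
t_8 payoffs: 43.0892 35.6330 27.2801 17.9227 7.4400 0.0000 0.0000 0.0000 0.0000
t_7: node(7,0) S=65.6231 payoff=39.4669 vs cont=39.0683 → 39.4669 [stop]  node(7,1) S=73.5149 payoff=31.5751 vs cont=31.1765 → 31.5751 [stop]  node(7,2) S=82.3558 payoff=22.7342 vs cont=22.3356 → 22.7342 [stop]  node(7,3) S=92.2599 payoff=12.8301 vs cont=12.4315 → 12.8301 [stop]  node(7,4) S=103.3550 payoff=1.7350 vs cont=3.5627 → 3.5627 [wait]  node(7,5) S=115.7845 payoff=0.0000 vs cont=0.0000 → 0.0000 [wait]  node(7,6) S=129.7087 payoff=0.0000 vs cont=0.0000 → 0.0000 [wait]  node(7,7) S=145.3075 payoff=0.0000 vs cont=0.0000 → 0.0000 [wait]  ⇒ S*(7)=92.2599
t_6: node(6,0) S=69.4570 payoff=35.6330 vs cont=35.2344 → 35.6330 [stop]  node(6,1) S=77.8099 payoff=27.2801 vs cont=26.8815 → 27.2801 [stop]  node(6,2) S=87.1673 payoff=17.9227 vs cont=17.5241 → 17.9227 [stop]  node(6,3) S=97.6500 payoff=7.4400 vs cont=7.9870 → 7.9870 [wait]  node(6,4) S=109.3934 payoff=0.0000 vs cont=1.7060 → 1.7060 [wait]  node(6,5) S=122.5490 payoff=0.0000 vs cont=0.0000 → 0.0000 [wait]  node(6,6) S=137.2867 payoff=0.0000 vs cont=0.0000 → 0.0000 [wait]  ⇒ S*(6)=87.1673
t_5: node(5,0) S=73.5149 payoff=31.5751 vs cont=31.1765 → 31.5751 [stop]  node(5,1) S=82.3558 payoff=22.7342 vs cont=22.3356 → 22.7342 [stop]  node(5,2) S=92.2599 payoff=12.8301 vs cont=12.7145 → 12.8301 [stop]  node(5,3) S=103.3550 payoff=1.7350 vs cont=4.7073 → 4.7073 [wait]  node(5,4) S=115.7845 payoff=0.0000 vs cont=0.8170 → 0.8170 [wait]  node(5,5) S=129.7087 payoff=0.0000 vs cont=0.0000 → 0.0000 [wait]  ⇒ S*(5)=92.2599
t_4: node(4,0) S=77.8099 payoff=27.2801 vs cont=26.8815 → 27.2801 [stop]  node(4,1) S=87.1673 payoff=17.9227 vs cont=17.5241 → 17.9227 [stop]  node(4,2) S=97.6500 payoff=7.4400 vs cont=8.5791 → 8.5791 [wait]  node(4,3) S=109.3934 payoff=0.0000 vs cont=2.6768 → 2.6768 [wait]  node(4,4) S=122.5490 payoff=0.0000 vs cont=0.3912 → 0.3912 [wait]  ⇒ S*(4)=87.1673
t_3: node(3,0) S=82.3558 payoff=22.7342 vs cont=22.3356 → 22.7342 [stop]  node(3,1) S=92.2599 payoff=12.8301 vs cont=13.0208 → 13.0208 [wait]  node(3,2) S=103.3550 payoff=1.7350 vs cont=5.4930 → 5.4930 [wait]  node(3,3) S=115.7845 payoff=0.0000 vs cont=1.4842 → 1.4842 [wait]  ⇒ S*(3)=82.3558
t_2: node(2,0) S=87.1673 payoff=17.9227 vs cont=17.6228 → 17.9227 [stop]  node(2,1) S=97.6500 payoff=7.4400 vs cont=9.0769 → 9.0769 [wait]  node(2,2) S=109.3934 payoff=0.0000 vs cont=3.3982 → 3.3982 [wait]  ⇒ S*(2)=87.1673
t_1: node(1,0) S=92.2599 payoff=12.8301 vs cont=13.2784 → 13.2784 [wait]  node(1,1) S=103.3550 payoff=1.7350 vs cont=6.1046 → 6.1046 [wait]  ⇒ S*(1)=-
t_0: node(0,0) S=97.6500 payoff=7.4400 vs cont=9.5167 → 9.5167 [wait]  ⇒ S*(0)=-

price = 9.5167
boundary = - - 87.1673 82.3558 87.1673 92.2599 87.1673 92.2599
tree:
9.5167
13.2784 6.1046
17.9227 9.0769 3.3982
22.7342 13.0208 5.4930 1.4842
27.2801 17.9227 8.5791 2.6768 0.3912
31.5751 22.7342 12.8301 4.7073 0.8170 0.0000
35.6330 27.2801 17.9227 7.9870 1.7060 0.0000 0.0000
39.4669 31.5751 22.7342 12.8301 3.5627 0.0000 0.0000 0.0000
43.0892 35.6330 27.2801 17.9227 7.4400 0.0000 0.0000 0.0000 0.0000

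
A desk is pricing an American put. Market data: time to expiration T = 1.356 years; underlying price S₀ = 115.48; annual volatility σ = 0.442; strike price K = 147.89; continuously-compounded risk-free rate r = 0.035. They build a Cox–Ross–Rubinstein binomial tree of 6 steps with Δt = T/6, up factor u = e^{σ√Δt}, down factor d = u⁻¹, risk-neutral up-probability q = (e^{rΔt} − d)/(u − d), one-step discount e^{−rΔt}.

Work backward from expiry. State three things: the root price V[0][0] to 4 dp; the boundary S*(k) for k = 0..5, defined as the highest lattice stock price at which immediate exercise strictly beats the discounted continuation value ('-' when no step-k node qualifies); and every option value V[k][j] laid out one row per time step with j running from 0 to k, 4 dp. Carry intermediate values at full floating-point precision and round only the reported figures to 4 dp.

params: Δt=0.22600 u=1.23383 d=0.81048 q=0.46642 e^(-rΔt)=0.99212
t_6 payoffs: 115.1581 98.0609 72.0331 32.4100 0.0000 0.0000 0.0000
t_5: node(5,0) S=40.3857 payoff=107.5043 vs cont=106.3391 → 107.5043 [stop]  node(5,1) S=61.4808 payoff=86.4092 vs cont=85.2441 → 86.4092 [stop]  node(5,2) S=93.5946 payoff=54.2954 vs cont=53.1302 → 54.2954 [stop]  node(5,3) S=142.4829 payoff=5.4071 vs cont=17.1571 → 17.1571 [wait]  node(5,4) S=216.9074 payoff=0.0000 vs cont=0.0000 → 0.0000 [wait]  node(5,5) S=330.2069 payoff=0.0000 vs cont=0.0000 → 0.0000 [wait]  ⇒ S*(5)=93.5946
t_4: node(4,0) S=49.8291 payoff=98.0609 vs cont=96.8957 → 98.0609 [stop]  node(4,1) S=75.8569 payoff=72.0331 vs cont=70.8679 → 72.0331 [stop]  node(4,2) S=115.4800 payoff=32.4100 vs cont=36.6820 → 36.6820 [wait]  node(4,3) S=175.7999 payoff=0.0000 vs cont=9.0826 → 9.0826 [wait]  node(4,4) S=267.6272 payoff=0.0000 vs cont=0.0000 → 0.0000 [wait]  ⇒ S*(4)=75.8569
t_3: node(3,0) S=61.4808 payoff=86.4092 vs cont=85.2441 → 86.4092 [stop]  node(3,1) S=93.5946 payoff=54.2954 vs cont=55.1070 → 55.1070 [wait]  node(3,2) S=142.4829 payoff=5.4071 vs cont=23.6215 → 23.6215 [wait]  node(3,3) S=216.9074 payoff=0.0000 vs cont=4.8081 → 4.8081 [wait]  ⇒ S*(3)=61.4808
t_2: node(2,0) S=75.8569 payoff=72.0331 vs cont=71.2435 → 72.0331 [stop]  node(2,1) S=115.4800 payoff=32.4100 vs cont=40.1031 → 40.1031 [wait]  node(2,2) S=175.7999 payoff=0.0000 vs cont=14.7296 → 14.7296 [wait]  ⇒ S*(2)=75.8569
t_1: node(1,0) S=93.5946 payoff=54.2954 vs cont=56.6901 → 56.6901 [wait]  node(1,1) S=142.4829 payoff=5.4071 vs cont=28.0457 → 28.0457 [wait]  ⇒ S*(1)=-
t_0: node(0,0) S=115.4800 payoff=32.4100 vs cont=42.9884 → 42.9884 [wait]  ⇒ S*(0)=-

price = 42.9884
boundary = - - 75.8569 61.4808 75.8569 93.5946
tree:
42.9884
56.6901 28.0457
72.0331 40.1031 14.7296
86.4092 55.1070 23.6215 4.8081
98.0609 72.0331 36.6820 9.0826 0.0000
107.5043 86.4092 54.2954 17.1571 0.0000 0.0000
115.1581 98.0609 72.0331 32.4100 0.0000 0.0000 0.0000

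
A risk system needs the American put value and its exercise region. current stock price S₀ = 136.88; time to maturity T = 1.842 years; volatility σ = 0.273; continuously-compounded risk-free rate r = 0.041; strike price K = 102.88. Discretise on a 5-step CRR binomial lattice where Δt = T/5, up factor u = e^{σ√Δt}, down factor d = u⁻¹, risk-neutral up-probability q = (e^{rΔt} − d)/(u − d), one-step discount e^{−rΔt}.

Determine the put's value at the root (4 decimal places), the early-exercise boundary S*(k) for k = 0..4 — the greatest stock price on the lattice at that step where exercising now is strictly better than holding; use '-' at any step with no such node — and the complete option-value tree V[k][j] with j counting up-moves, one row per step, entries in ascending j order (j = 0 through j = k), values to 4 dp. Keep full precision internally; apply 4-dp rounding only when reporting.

price = 4.0507
boundary = - - - - 70.5488
tree:
4.0507
7.1635 1.1142
12.3509 2.2824 0.0000
20.5416 4.6752 0.0000 0.0000
32.3312 9.5767 0.0000 0.0000 0.0000
43.1040 19.6170 0.0000 0.0000 0.0000 0.0000

Δt=0.36840, u=1.18022, d=0.84730, q=0.50438, disc=e^(-rΔt)=0.98501
k=5 terminal: V=max(K-S,0) → 43.1040 19.6170 0.0000 0.0000 0.0000 0.0000
k=4: j=0 S=70.5488 intr=32.3312 cont=30.7889 V=32.3312[EX]; j=1 S=98.2686 intr=4.6114 cont=9.5767 V=9.5767[hold]; j=2 S=136.8800 intr=0.0000 cont=0.0000 V=0.0000[hold]; j=3 S=190.6625 intr=0.0000 cont=0.0000 V=0.0000[hold]; j=4 S=265.5769 intr=0.0000 cont=0.0000 V=0.0000[hold]  S*(4)=70.5488
k=3: j=0 S=83.2630 intr=19.6170 cont=20.5416 V=20.5416[hold]; j=1 S=115.9785 intr=0.0000 cont=4.6752 V=4.6752[hold]; j=2 S=161.5484 intr=0.0000 cont=0.0000 V=0.0000[hold]; j=3 S=225.0234 intr=0.0000 cont=0.0000 V=0.0000[hold]  S*(3)=-
k=2: j=0 S=98.2686 intr=4.6114 cont=12.3509 V=12.3509[hold]; j=1 S=136.8800 intr=0.0000 cont=2.2824 V=2.2824[hold]; j=2 S=190.6625 intr=0.0000 cont=0.0000 V=0.0000[hold]  S*(2)=-
k=1: j=0 S=115.9785 intr=0.0000 cont=7.1635 V=7.1635[hold]; j=1 S=161.5484 intr=0.0000 cont=1.1142 V=1.1142[hold]  S*(1)=-
k=0: j=0 S=136.8800 intr=0.0000 cont=4.0507 V=4.0507[hold]  S*(0)=-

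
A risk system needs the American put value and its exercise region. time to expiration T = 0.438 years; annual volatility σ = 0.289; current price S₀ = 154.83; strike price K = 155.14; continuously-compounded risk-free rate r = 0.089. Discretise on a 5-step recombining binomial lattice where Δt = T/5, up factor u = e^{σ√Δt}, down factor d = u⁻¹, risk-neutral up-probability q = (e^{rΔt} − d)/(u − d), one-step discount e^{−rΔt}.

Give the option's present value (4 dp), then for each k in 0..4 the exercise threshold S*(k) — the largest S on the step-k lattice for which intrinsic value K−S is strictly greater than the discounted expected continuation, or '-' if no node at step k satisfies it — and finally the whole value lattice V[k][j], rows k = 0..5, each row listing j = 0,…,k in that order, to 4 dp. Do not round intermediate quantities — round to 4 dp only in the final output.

price = 10.0399
boundary = - - 130.4846 119.7875 130.4846
tree:
10.0399
16.0623 4.7261
24.6554 8.5063 1.3671
35.3525 14.8297 2.8966 0.0000
45.1727 24.6554 6.1372 0.0000 0.0000
54.1878 35.3525 13.0030 0.0000 0.0000 0.0000

params: Δt=0.08760 u=1.08930 d=0.91802 q=0.52433 e^(-rΔt)=0.99223
t_5 payoffs: 54.1878 35.3525 13.0030 0.0000 0.0000 0.0000
t_4: node(4,0) S=109.9673 payoff=45.1727 vs cont=43.9679 → 45.1727 [stop]  node(4,1) S=130.4846 payoff=24.6554 vs cont=23.4505 → 24.6554 [stop]  node(4,2) S=154.8300 payoff=0.3100 vs cont=6.1372 → 6.1372 [wait]  node(4,3) S=183.7177 payoff=0.0000 vs cont=0.0000 → 0.0000 [wait]  node(4,4) S=217.9951 payoff=0.0000 vs cont=0.0000 → 0.0000 [wait]  ⇒ S*(4)=130.4846
t_3: node(3,0) S=119.7875 payoff=35.3525 vs cont=34.1477 → 35.3525 [stop]  node(3,1) S=142.1370 payoff=13.0030 vs cont=14.8297 → 14.8297 [wait]  node(3,2) S=168.6565 payoff=0.0000 vs cont=2.8966 → 2.8966 [wait]  node(3,3) S=200.1238 payoff=0.0000 vs cont=0.0000 → 0.0000 [wait]  ⇒ S*(3)=119.7875
t_2: node(2,0) S=130.4846 payoff=24.6554 vs cont=24.4009 → 24.6554 [stop]  node(2,1) S=154.8300 payoff=0.3100 vs cont=8.5063 → 8.5063 [wait]  node(2,2) S=183.7177 payoff=0.0000 vs cont=1.3671 → 1.3671 [wait]  ⇒ S*(2)=130.4846
t_1: node(1,0) S=142.1370 payoff=13.0030 vs cont=16.0623 → 16.0623 [wait]  node(1,1) S=168.6565 payoff=0.0000 vs cont=4.7261 → 4.7261 [wait]  ⇒ S*(1)=-
t_0: node(0,0) S=154.8300 payoff=0.3100 vs cont=10.0399 → 10.0399 [wait]  ⇒ S*(0)=-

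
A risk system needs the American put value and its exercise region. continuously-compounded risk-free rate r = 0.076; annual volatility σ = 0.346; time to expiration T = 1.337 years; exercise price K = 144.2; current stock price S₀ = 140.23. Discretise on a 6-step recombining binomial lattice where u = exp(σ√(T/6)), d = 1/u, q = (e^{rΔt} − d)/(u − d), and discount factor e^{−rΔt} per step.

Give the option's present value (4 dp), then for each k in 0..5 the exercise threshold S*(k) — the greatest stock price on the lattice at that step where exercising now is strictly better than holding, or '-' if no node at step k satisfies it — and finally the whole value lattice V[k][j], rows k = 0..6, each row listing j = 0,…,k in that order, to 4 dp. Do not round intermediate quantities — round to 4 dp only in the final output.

price = 18.7614
boundary = - - 101.1519 85.9094 101.1519 119.0989
tree:
18.7614
28.9585 9.6422
43.0481 16.4596 3.4485
58.2906 27.2291 6.7164 0.4404
71.2362 43.0481 13.0196 0.9165 0.0000
82.2310 58.2906 25.1011 1.9075 0.0000 0.0000
91.5691 71.2362 43.0481 3.9700 0.0000 0.0000 0.0000

Δt=0.22283, u=1.17743, d=0.84931, q=0.51131, disc=e^(-rΔt)=0.98321
k=6 terminal: V=max(K-S,0) → 91.5691 71.2362 43.0481 3.9700 0.0000 0.0000 0.0000
k=5: j=0 S=61.9690 intr=82.2310 cont=79.8095 V=82.2310[EX]; j=1 S=85.9094 intr=58.2906 cont=55.8690 V=58.2906[EX]; j=2 S=119.0989 intr=25.1011 cont=22.6796 V=25.1011[EX]; j=3 S=165.1103 intr=0.0000 cont=1.9075 V=1.9075[hold]; j=4 S=228.8975 intr=0.0000 cont=0.0000 V=0.0000[hold]; j=5 S=317.3275 intr=0.0000 cont=0.0000 V=0.0000[hold]  S*(5)=119.0989
k=4: j=0 S=72.9638 intr=71.2362 cont=68.8147 V=71.2362[EX]; j=1 S=101.1519 intr=43.0481 cont=40.6265 V=43.0481[EX]; j=2 S=140.2300 intr=3.9700 cont=13.0196 V=13.0196[hold]; j=3 S=194.4051 intr=0.0000 cont=0.9165 V=0.9165[hold]; j=4 S=269.5097 intr=0.0000 cont=0.0000 V=0.0000[hold]  S*(4)=101.1519
k=3: j=0 S=85.9094 intr=58.2906 cont=55.8690 V=58.2906[EX]; j=1 S=119.0989 intr=25.1011 cont=27.2291 V=27.2291[hold]; j=2 S=165.1103 intr=0.0000 cont=6.7164 V=6.7164[hold]; j=3 S=228.8975 intr=0.0000 cont=0.4404 V=0.4404[hold]  S*(3)=85.9094
k=2: j=0 S=101.1519 intr=43.0481 cont=41.6963 V=43.0481[EX]; j=1 S=140.2300 intr=3.9700 cont=16.4596 V=16.4596[hold]; j=2 S=194.4051 intr=0.0000 cont=3.4485 V=3.4485[hold]  S*(2)=101.1519
k=1: j=0 S=119.0989 intr=25.1011 cont=28.9585 V=28.9585[hold]; j=1 S=165.1103 intr=0.0000 cont=9.6422 V=9.6422[hold]  S*(1)=-
k=0: j=0 S=140.2300 intr=3.9700 cont=18.7614 V=18.7614[hold]  S*(0)=-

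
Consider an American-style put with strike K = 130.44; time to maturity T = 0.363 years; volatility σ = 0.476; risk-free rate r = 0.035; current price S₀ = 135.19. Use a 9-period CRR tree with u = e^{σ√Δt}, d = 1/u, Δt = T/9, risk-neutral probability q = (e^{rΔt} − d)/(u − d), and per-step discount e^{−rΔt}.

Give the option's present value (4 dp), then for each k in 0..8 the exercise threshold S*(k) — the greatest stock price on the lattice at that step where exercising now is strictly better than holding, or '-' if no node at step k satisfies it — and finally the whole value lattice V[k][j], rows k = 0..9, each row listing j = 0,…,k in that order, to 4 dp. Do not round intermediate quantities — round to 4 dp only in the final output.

Δt=0.04033  u=1.10031  d=0.90883  q=0.48350  discount=0.99859
step 9 (expiry): payoffs max(K−S,0) = 73.2535 61.2047 46.6175 28.9568 7.5751 0.0000 0.0000 0.0000 0.0000 0.0000
step 8: (k=8,j=0): S=62.9232, (K−S)⁺=67.5168, hold=67.3328 ⇒ V=67.5168 exercise | (k=8,j=1): S=76.1805, (K−S)⁺=54.2595, hold=54.0754 ⇒ V=54.2595 exercise | (k=8,j=2): S=92.2311, (K−S)⁺=38.2089, hold=38.0249 ⇒ V=38.2089 exercise | (k=8,j=3): S=111.6635, (K−S)⁺=18.7765, hold=18.5925 ⇒ V=18.7765 exercise | (k=8,j=4): S=135.1900, (K−S)⁺=0.0000, hold=3.9070 ⇒ V=3.9070 continue | (k=8,j=5): S=163.6734, (K−S)⁺=0.0000, hold=0.0000 ⇒ V=0.0000 continue | (k=8,j=6): S=198.1580, (K−S)⁺=0.0000, hold=0.0000 ⇒ V=0.0000 continue | (k=8,j=7): S=239.9082, (K−S)⁺=0.0000, hold=0.0000 ⇒ V=0.0000 continue | (k=8,j=8): S=290.4548, (K−S)⁺=0.0000, hold=0.0000 ⇒ V=0.0000 continue  boundary S*=111.6635
step 7: (k=7,j=0): S=69.2353, (K−S)⁺=61.2047, hold=61.0207 ⇒ V=61.2047 exercise | (k=7,j=1): S=83.8225, (K−S)⁺=46.6175, hold=46.4334 ⇒ V=46.6175 exercise | (k=7,j=2): S=101.4832, (K−S)⁺=28.9568, hold=28.7728 ⇒ V=28.9568 exercise | (k=7,j=3): S=122.8649, (K−S)⁺=7.5751, hold=11.5708 ⇒ V=11.5708 continue | (k=7,j=4): S=148.7515, (K−S)⁺=0.0000, hold=2.0152 ⇒ V=2.0152 continue | (k=7,j=5): S=180.0922, (K−S)⁺=0.0000, hold=0.0000 ⇒ V=0.0000 continue | (k=7,j=6): S=218.0360, (K−S)⁺=0.0000, hold=0.0000 ⇒ V=0.0000 continue | (k=7,j=7): S=263.9744, (K−S)⁺=0.0000, hold=0.0000 ⇒ V=0.0000 continue  boundary S*=101.4832
step 6: (k=6,j=0): S=76.1805, (K−S)⁺=54.2595, hold=54.0754 ⇒ V=54.2595 exercise | (k=6,j=1): S=92.2311, (K−S)⁺=38.2089, hold=38.0249 ⇒ V=38.2089 exercise | (k=6,j=2): S=111.6635, (K−S)⁺=18.7765, hold=20.5217 ⇒ V=20.5217 continue | (k=6,j=3): S=135.1900, (K−S)⁺=0.0000, hold=6.9409 ⇒ V=6.9409 continue | (k=6,j=4): S=163.6734, (K−S)⁺=0.0000, hold=1.0394 ⇒ V=1.0394 continue | (k=6,j=5): S=198.1580, (K−S)⁺=0.0000, hold=0.0000 ⇒ V=0.0000 continue | (k=6,j=6): S=239.9082, (K−S)⁺=0.0000, hold=0.0000 ⇒ V=0.0000 continue  boundary S*=92.2311
step 5: (k=5,j=0): S=83.8225, (K−S)⁺=46.6175, hold=46.4334 ⇒ V=46.6175 exercise | (k=5,j=1): S=101.4832, (K−S)⁺=28.9568, hold=29.6154 ⇒ V=29.6154 continue | (k=5,j=2): S=122.8649, (K−S)⁺=7.5751, hold=13.9358 ⇒ V=13.9358 continue | (k=5,j=3): S=148.7515, (K−S)⁺=0.0000, hold=4.0818 ⇒ V=4.0818 continue | (k=5,j=4): S=180.0922, (K−S)⁺=0.0000, hold=0.5361 ⇒ V=0.5361 continue | (k=5,j=5): S=218.0360, (K−S)⁺=0.0000, hold=0.0000 ⇒ V=0.0000 continue  boundary S*=83.8225
step 4: (k=4,j=0): S=92.2311, (K−S)⁺=38.2089, hold=38.3428 ⇒ V=38.3428 continue | (k=4,j=1): S=111.6635, (K−S)⁺=18.7765, hold=22.0032 ⇒ V=22.0032 continue | (k=4,j=2): S=135.1900, (K−S)⁺=0.0000, hold=9.1584 ⇒ V=9.1584 continue | (k=4,j=3): S=163.6734, (K−S)⁺=0.0000, hold=2.3641 ⇒ V=2.3641 continue | (k=4,j=4): S=198.1580, (K−S)⁺=0.0000, hold=0.2765 ⇒ V=0.2765 continue  boundary S*=-
step 3: (k=3,j=0): S=101.4832, (K−S)⁺=28.9568, hold=30.3997 ⇒ V=30.3997 continue | (k=3,j=1): S=122.8649, (K−S)⁺=7.5751, hold=15.7705 ⇒ V=15.7705 continue | (k=3,j=2): S=148.7515, (K−S)⁺=0.0000, hold=5.8651 ⇒ V=5.8651 continue | (k=3,j=3): S=180.0922, (K−S)⁺=0.0000, hold=1.3528 ⇒ V=1.3528 continue  boundary S*=-
step 2: (k=2,j=0): S=111.6635, (K−S)⁺=18.7765, hold=23.2937 ⇒ V=23.2937 continue | (k=2,j=1): S=135.1900, (K−S)⁺=0.0000, hold=10.9658 ⇒ V=10.9658 continue | (k=2,j=2): S=163.6734, (K−S)⁺=0.0000, hold=3.6782 ⇒ V=3.6782 continue  boundary S*=-
step 1: (k=1,j=0): S=122.8649, (K−S)⁺=7.5751, hold=17.3087 ⇒ V=17.3087 continue | (k=1,j=1): S=148.7515, (K−S)⁺=0.0000, hold=7.4318 ⇒ V=7.4318 continue  boundary S*=-
step 0: (k=0,j=0): S=135.1900, (K−S)⁺=0.0000, hold=12.5156 ⇒ V=12.5156 continue  boundary S*=-

price = 12.5156
boundary = - - - - - 83.8225 92.2311 101.4832 111.6635
tree:
12.5156
17.3087 7.4318
23.2937 10.9658 3.6782
30.3997 15.7705 5.8651 1.3528
38.3428 22.0032 9.1584 2.3641 0.2765
46.6175 29.6154 13.9358 4.0818 0.5361 0.0000
54.2595 38.2089 20.5217 6.9409 1.0394 0.0000 0.0000
61.2047 46.6175 28.9568 11.5708 2.0152 0.0000 0.0000 0.0000
67.5168 54.2595 38.2089 18.7765 3.9070 0.0000 0.0000 0.0000 0.0000
73.2535 61.2047 46.6175 28.9568 7.5751 0.0000 0.0000 0.0000 0.0000 0.0000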